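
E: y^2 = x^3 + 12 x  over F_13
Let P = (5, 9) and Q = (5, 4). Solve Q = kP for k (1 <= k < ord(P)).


Enumerate multiples of P until we hit Q = (5, 4):
  1P = (5, 9)
  2P = (0, 0)
  3P = (5, 4)
Match found at i = 3.

k = 3


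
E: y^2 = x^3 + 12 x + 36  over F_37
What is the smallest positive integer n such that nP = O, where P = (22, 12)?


Compute successive multiples of P until we hit O:
  1P = (22, 12)
  2P = (14, 32)
  3P = (35, 2)
  4P = (20, 32)
  5P = (21, 15)
  6P = (3, 5)
  7P = (23, 11)
  8P = (30, 33)
  ... (continuing to 46P)
  46P = O

ord(P) = 46


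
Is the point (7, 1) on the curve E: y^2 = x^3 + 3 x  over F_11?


Check whether y^2 = x^3 + 3 x + 0 (mod 11) for (x, y) = (7, 1).
LHS: y^2 = 1^2 mod 11 = 1
RHS: x^3 + 3 x + 0 = 7^3 + 3*7 + 0 mod 11 = 1
LHS = RHS

Yes, on the curve


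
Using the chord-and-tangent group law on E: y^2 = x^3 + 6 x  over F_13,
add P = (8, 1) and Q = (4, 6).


P != Q, so use the chord formula.
s = (y2 - y1) / (x2 - x1) = (5) / (9) mod 13 = 2
x3 = s^2 - x1 - x2 mod 13 = 2^2 - 8 - 4 = 5
y3 = s (x1 - x3) - y1 mod 13 = 2 * (8 - 5) - 1 = 5

P + Q = (5, 5)


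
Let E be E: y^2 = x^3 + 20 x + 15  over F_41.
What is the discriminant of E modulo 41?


4 a^3 + 27 b^2 = 4*20^3 + 27*15^2 = 32000 + 6075 = 38075
Delta = -16 * (38075) = -609200
Delta mod 41 = 19

Delta = 19 (mod 41)


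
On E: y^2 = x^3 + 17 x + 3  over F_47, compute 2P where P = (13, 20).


Doubling: s = (3 x1^2 + a) / (2 y1)
s = (3*13^2 + 17) / (2*20) mod 47 = 46
x3 = s^2 - 2 x1 mod 47 = 46^2 - 2*13 = 22
y3 = s (x1 - x3) - y1 mod 47 = 46 * (13 - 22) - 20 = 36

2P = (22, 36)


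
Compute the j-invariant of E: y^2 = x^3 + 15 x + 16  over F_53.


Delta = -16(4 a^3 + 27 b^2) mod 53 = 47
-1728 * (4 a)^3 = -1728 * (4*15)^3 mod 53 = 48
j = 48 * 47^(-1) mod 53 = 45

j = 45 (mod 53)


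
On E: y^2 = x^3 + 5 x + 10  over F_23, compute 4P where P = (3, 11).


k = 4 = 100_2 (binary, LSB first: 001)
Double-and-add from P = (3, 11):
  bit 0 = 0: acc unchanged = O
  bit 1 = 0: acc unchanged = O
  bit 2 = 1: acc = O + (19, 15) = (19, 15)

4P = (19, 15)


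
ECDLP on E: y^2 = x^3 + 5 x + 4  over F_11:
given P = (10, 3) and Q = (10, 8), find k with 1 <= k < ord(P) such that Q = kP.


Enumerate multiples of P until we hit Q = (10, 8):
  1P = (10, 3)
  2P = (5, 0)
  3P = (10, 8)
Match found at i = 3.

k = 3


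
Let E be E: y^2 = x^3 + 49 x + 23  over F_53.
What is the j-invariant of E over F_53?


Delta = -16(4 a^3 + 27 b^2) mod 53 = 23
-1728 * (4 a)^3 = -1728 * (4*49)^3 mod 53 = 3
j = 3 * 23^(-1) mod 53 = 37

j = 37 (mod 53)


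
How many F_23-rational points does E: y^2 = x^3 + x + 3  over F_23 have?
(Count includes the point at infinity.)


For each x in F_23, count y with y^2 = x^3 + 1 x + 3 mod 23:
  x = 0: RHS = 3, y in [7, 16]  -> 2 point(s)
  x = 2: RHS = 13, y in [6, 17]  -> 2 point(s)
  x = 4: RHS = 2, y in [5, 18]  -> 2 point(s)
  x = 5: RHS = 18, y in [8, 15]  -> 2 point(s)
  x = 6: RHS = 18, y in [8, 15]  -> 2 point(s)
  x = 7: RHS = 8, y in [10, 13]  -> 2 point(s)
  x = 10: RHS = 1, y in [1, 22]  -> 2 point(s)
  x = 12: RHS = 18, y in [8, 15]  -> 2 point(s)
  x = 14: RHS = 1, y in [1, 22]  -> 2 point(s)
  x = 15: RHS = 12, y in [9, 14]  -> 2 point(s)
  x = 19: RHS = 4, y in [2, 21]  -> 2 point(s)
  x = 21: RHS = 16, y in [4, 19]  -> 2 point(s)
  x = 22: RHS = 1, y in [1, 22]  -> 2 point(s)
Affine points: 26. Add the point at infinity: total = 27.

#E(F_23) = 27


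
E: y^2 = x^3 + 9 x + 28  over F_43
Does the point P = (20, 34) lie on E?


Check whether y^2 = x^3 + 9 x + 28 (mod 43) for (x, y) = (20, 34).
LHS: y^2 = 34^2 mod 43 = 38
RHS: x^3 + 9 x + 28 = 20^3 + 9*20 + 28 mod 43 = 38
LHS = RHS

Yes, on the curve


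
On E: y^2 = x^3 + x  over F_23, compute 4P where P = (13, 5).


k = 4 = 100_2 (binary, LSB first: 001)
Double-and-add from P = (13, 5):
  bit 0 = 0: acc unchanged = O
  bit 1 = 0: acc unchanged = O
  bit 2 = 1: acc = O + (18, 10) = (18, 10)

4P = (18, 10)


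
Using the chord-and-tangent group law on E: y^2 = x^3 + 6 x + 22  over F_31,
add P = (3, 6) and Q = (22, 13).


P != Q, so use the chord formula.
s = (y2 - y1) / (x2 - x1) = (7) / (19) mod 31 = 2
x3 = s^2 - x1 - x2 mod 31 = 2^2 - 3 - 22 = 10
y3 = s (x1 - x3) - y1 mod 31 = 2 * (3 - 10) - 6 = 11

P + Q = (10, 11)


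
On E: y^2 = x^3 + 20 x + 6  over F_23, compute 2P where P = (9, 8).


Doubling: s = (3 x1^2 + a) / (2 y1)
s = (3*9^2 + 20) / (2*8) mod 23 = 15
x3 = s^2 - 2 x1 mod 23 = 15^2 - 2*9 = 0
y3 = s (x1 - x3) - y1 mod 23 = 15 * (9 - 0) - 8 = 12

2P = (0, 12)


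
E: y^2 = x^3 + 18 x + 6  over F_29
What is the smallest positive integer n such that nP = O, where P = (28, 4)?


Compute successive multiples of P until we hit O:
  1P = (28, 4)
  2P = (3, 0)
  3P = (28, 25)
  4P = O

ord(P) = 4


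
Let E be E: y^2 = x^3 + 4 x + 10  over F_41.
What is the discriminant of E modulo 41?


4 a^3 + 27 b^2 = 4*4^3 + 27*10^2 = 256 + 2700 = 2956
Delta = -16 * (2956) = -47296
Delta mod 41 = 18

Delta = 18 (mod 41)


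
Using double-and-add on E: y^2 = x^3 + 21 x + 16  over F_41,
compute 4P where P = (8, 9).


k = 4 = 100_2 (binary, LSB first: 001)
Double-and-add from P = (8, 9):
  bit 0 = 0: acc unchanged = O
  bit 1 = 0: acc unchanged = O
  bit 2 = 1: acc = O + (14, 26) = (14, 26)

4P = (14, 26)


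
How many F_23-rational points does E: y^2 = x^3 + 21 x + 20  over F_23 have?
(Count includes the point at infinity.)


For each x in F_23, count y with y^2 = x^3 + 21 x + 20 mod 23:
  x = 2: RHS = 1, y in [1, 22]  -> 2 point(s)
  x = 3: RHS = 18, y in [8, 15]  -> 2 point(s)
  x = 7: RHS = 4, y in [2, 21]  -> 2 point(s)
  x = 9: RHS = 18, y in [8, 15]  -> 2 point(s)
  x = 11: RHS = 18, y in [8, 15]  -> 2 point(s)
  x = 13: RHS = 6, y in [11, 12]  -> 2 point(s)
  x = 16: RHS = 13, y in [6, 17]  -> 2 point(s)
  x = 17: RHS = 0, y in [0]  -> 1 point(s)
  x = 21: RHS = 16, y in [4, 19]  -> 2 point(s)
Affine points: 17. Add the point at infinity: total = 18.

#E(F_23) = 18


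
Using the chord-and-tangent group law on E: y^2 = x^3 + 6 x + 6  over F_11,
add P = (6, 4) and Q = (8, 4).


P != Q, so use the chord formula.
s = (y2 - y1) / (x2 - x1) = (0) / (2) mod 11 = 0
x3 = s^2 - x1 - x2 mod 11 = 0^2 - 6 - 8 = 8
y3 = s (x1 - x3) - y1 mod 11 = 0 * (6 - 8) - 4 = 7

P + Q = (8, 7)


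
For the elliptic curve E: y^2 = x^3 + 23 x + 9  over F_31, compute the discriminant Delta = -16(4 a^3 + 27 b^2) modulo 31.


4 a^3 + 27 b^2 = 4*23^3 + 27*9^2 = 48668 + 2187 = 50855
Delta = -16 * (50855) = -813680
Delta mod 31 = 8

Delta = 8 (mod 31)


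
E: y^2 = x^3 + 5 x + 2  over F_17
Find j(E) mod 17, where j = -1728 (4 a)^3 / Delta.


Delta = -16(4 a^3 + 27 b^2) mod 17 = 13
-1728 * (4 a)^3 = -1728 * (4*5)^3 mod 17 = 9
j = 9 * 13^(-1) mod 17 = 2

j = 2 (mod 17)


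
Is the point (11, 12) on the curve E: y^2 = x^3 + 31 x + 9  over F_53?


Check whether y^2 = x^3 + 31 x + 9 (mod 53) for (x, y) = (11, 12).
LHS: y^2 = 12^2 mod 53 = 38
RHS: x^3 + 31 x + 9 = 11^3 + 31*11 + 9 mod 53 = 38
LHS = RHS

Yes, on the curve


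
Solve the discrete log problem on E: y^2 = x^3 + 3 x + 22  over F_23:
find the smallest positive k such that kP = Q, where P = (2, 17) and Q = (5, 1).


Enumerate multiples of P until we hit Q = (5, 1):
  1P = (2, 17)
  2P = (22, 8)
  3P = (8, 11)
  4P = (14, 18)
  5P = (11, 11)
  6P = (13, 21)
  7P = (3, 14)
  8P = (4, 12)
  9P = (6, 16)
  10P = (5, 1)
Match found at i = 10.

k = 10


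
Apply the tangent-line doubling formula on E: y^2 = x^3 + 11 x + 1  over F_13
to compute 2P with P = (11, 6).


Doubling: s = (3 x1^2 + a) / (2 y1)
s = (3*11^2 + 11) / (2*6) mod 13 = 3
x3 = s^2 - 2 x1 mod 13 = 3^2 - 2*11 = 0
y3 = s (x1 - x3) - y1 mod 13 = 3 * (11 - 0) - 6 = 1

2P = (0, 1)


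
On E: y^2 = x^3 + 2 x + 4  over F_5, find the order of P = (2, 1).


Compute successive multiples of P until we hit O:
  1P = (2, 1)
  2P = (0, 3)
  3P = (4, 1)
  4P = (4, 4)
  5P = (0, 2)
  6P = (2, 4)
  7P = O

ord(P) = 7


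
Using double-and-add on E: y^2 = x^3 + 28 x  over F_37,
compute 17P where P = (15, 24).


k = 17 = 10001_2 (binary, LSB first: 10001)
Double-and-add from P = (15, 24):
  bit 0 = 1: acc = O + (15, 24) = (15, 24)
  bit 1 = 0: acc unchanged = (15, 24)
  bit 2 = 0: acc unchanged = (15, 24)
  bit 3 = 0: acc unchanged = (15, 24)
  bit 4 = 1: acc = (15, 24) + (33, 3) = (14, 18)

17P = (14, 18)


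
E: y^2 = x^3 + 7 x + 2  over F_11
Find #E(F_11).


For each x in F_11, count y with y^2 = x^3 + 7 x + 2 mod 11:
  x = 7: RHS = 9, y in [3, 8]  -> 2 point(s)
  x = 8: RHS = 9, y in [3, 8]  -> 2 point(s)
  x = 10: RHS = 5, y in [4, 7]  -> 2 point(s)
Affine points: 6. Add the point at infinity: total = 7.

#E(F_11) = 7


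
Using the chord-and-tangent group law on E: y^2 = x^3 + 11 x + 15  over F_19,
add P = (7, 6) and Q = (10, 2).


P != Q, so use the chord formula.
s = (y2 - y1) / (x2 - x1) = (15) / (3) mod 19 = 5
x3 = s^2 - x1 - x2 mod 19 = 5^2 - 7 - 10 = 8
y3 = s (x1 - x3) - y1 mod 19 = 5 * (7 - 8) - 6 = 8

P + Q = (8, 8)


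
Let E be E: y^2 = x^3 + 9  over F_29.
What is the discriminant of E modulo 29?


4 a^3 + 27 b^2 = 4*0^3 + 27*9^2 = 0 + 2187 = 2187
Delta = -16 * (2187) = -34992
Delta mod 29 = 11

Delta = 11 (mod 29)


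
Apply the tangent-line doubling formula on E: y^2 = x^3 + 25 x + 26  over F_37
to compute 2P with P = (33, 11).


Doubling: s = (3 x1^2 + a) / (2 y1)
s = (3*33^2 + 25) / (2*11) mod 37 = 5
x3 = s^2 - 2 x1 mod 37 = 5^2 - 2*33 = 33
y3 = s (x1 - x3) - y1 mod 37 = 5 * (33 - 33) - 11 = 26

2P = (33, 26)


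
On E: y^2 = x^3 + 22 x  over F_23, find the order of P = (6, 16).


Compute successive multiples of P until we hit O:
  1P = (6, 16)
  2P = (1, 0)
  3P = (6, 7)
  4P = O

ord(P) = 4


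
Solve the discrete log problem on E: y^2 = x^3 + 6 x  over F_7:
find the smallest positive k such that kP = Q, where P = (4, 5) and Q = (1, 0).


Enumerate multiples of P until we hit Q = (1, 0):
  1P = (4, 5)
  2P = (1, 0)
Match found at i = 2.

k = 2


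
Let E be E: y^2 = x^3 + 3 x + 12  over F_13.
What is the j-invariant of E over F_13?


Delta = -16(4 a^3 + 27 b^2) mod 13 = 11
-1728 * (4 a)^3 = -1728 * (4*3)^3 mod 13 = 12
j = 12 * 11^(-1) mod 13 = 7

j = 7 (mod 13)


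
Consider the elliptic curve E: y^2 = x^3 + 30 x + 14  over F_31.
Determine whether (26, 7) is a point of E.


Check whether y^2 = x^3 + 30 x + 14 (mod 31) for (x, y) = (26, 7).
LHS: y^2 = 7^2 mod 31 = 18
RHS: x^3 + 30 x + 14 = 26^3 + 30*26 + 14 mod 31 = 18
LHS = RHS

Yes, on the curve


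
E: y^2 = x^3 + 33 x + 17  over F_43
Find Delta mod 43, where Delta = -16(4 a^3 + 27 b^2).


4 a^3 + 27 b^2 = 4*33^3 + 27*17^2 = 143748 + 7803 = 151551
Delta = -16 * (151551) = -2424816
Delta mod 43 = 40

Delta = 40 (mod 43)


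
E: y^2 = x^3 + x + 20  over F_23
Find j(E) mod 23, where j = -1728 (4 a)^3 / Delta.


Delta = -16(4 a^3 + 27 b^2) mod 23 = 4
-1728 * (4 a)^3 = -1728 * (4*1)^3 mod 23 = 15
j = 15 * 4^(-1) mod 23 = 21

j = 21 (mod 23)


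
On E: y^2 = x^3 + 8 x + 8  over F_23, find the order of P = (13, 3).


Compute successive multiples of P until we hit O:
  1P = (13, 3)
  2P = (5, 9)
  3P = (7, 4)
  4P = (19, 21)
  5P = (0, 13)
  6P = (11, 22)
  7P = (3, 17)
  8P = (20, 16)
  ... (continuing to 30P)
  30P = O

ord(P) = 30


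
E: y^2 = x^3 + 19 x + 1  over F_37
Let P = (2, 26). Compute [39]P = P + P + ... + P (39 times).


k = 39 = 100111_2 (binary, LSB first: 111001)
Double-and-add from P = (2, 26):
  bit 0 = 1: acc = O + (2, 26) = (2, 26)
  bit 1 = 1: acc = (2, 26) + (8, 6) = (34, 19)
  bit 2 = 1: acc = (34, 19) + (0, 36) = (31, 35)
  bit 3 = 0: acc unchanged = (31, 35)
  bit 4 = 0: acc unchanged = (31, 35)
  bit 5 = 1: acc = (31, 35) + (3, 23) = (13, 15)

39P = (13, 15)


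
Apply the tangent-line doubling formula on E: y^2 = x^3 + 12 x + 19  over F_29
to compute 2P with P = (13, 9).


Doubling: s = (3 x1^2 + a) / (2 y1)
s = (3*13^2 + 12) / (2*9) mod 29 = 24
x3 = s^2 - 2 x1 mod 29 = 24^2 - 2*13 = 28
y3 = s (x1 - x3) - y1 mod 29 = 24 * (13 - 28) - 9 = 8

2P = (28, 8)


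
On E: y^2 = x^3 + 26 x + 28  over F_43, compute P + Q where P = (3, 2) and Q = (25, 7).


P != Q, so use the chord formula.
s = (y2 - y1) / (x2 - x1) = (5) / (22) mod 43 = 10
x3 = s^2 - x1 - x2 mod 43 = 10^2 - 3 - 25 = 29
y3 = s (x1 - x3) - y1 mod 43 = 10 * (3 - 29) - 2 = 39

P + Q = (29, 39)


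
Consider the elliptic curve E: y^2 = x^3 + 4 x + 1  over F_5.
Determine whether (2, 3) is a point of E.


Check whether y^2 = x^3 + 4 x + 1 (mod 5) for (x, y) = (2, 3).
LHS: y^2 = 3^2 mod 5 = 4
RHS: x^3 + 4 x + 1 = 2^3 + 4*2 + 1 mod 5 = 2
LHS != RHS

No, not on the curve


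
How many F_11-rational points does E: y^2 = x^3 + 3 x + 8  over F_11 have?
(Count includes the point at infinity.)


For each x in F_11, count y with y^2 = x^3 + 3 x + 8 mod 11:
  x = 1: RHS = 1, y in [1, 10]  -> 2 point(s)
  x = 2: RHS = 0, y in [0]  -> 1 point(s)
  x = 3: RHS = 0, y in [0]  -> 1 point(s)
  x = 5: RHS = 5, y in [4, 7]  -> 2 point(s)
  x = 6: RHS = 0, y in [0]  -> 1 point(s)
  x = 7: RHS = 9, y in [3, 8]  -> 2 point(s)
  x = 8: RHS = 5, y in [4, 7]  -> 2 point(s)
  x = 9: RHS = 5, y in [4, 7]  -> 2 point(s)
  x = 10: RHS = 4, y in [2, 9]  -> 2 point(s)
Affine points: 15. Add the point at infinity: total = 16.

#E(F_11) = 16


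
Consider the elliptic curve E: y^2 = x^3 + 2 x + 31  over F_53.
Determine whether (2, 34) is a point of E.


Check whether y^2 = x^3 + 2 x + 31 (mod 53) for (x, y) = (2, 34).
LHS: y^2 = 34^2 mod 53 = 43
RHS: x^3 + 2 x + 31 = 2^3 + 2*2 + 31 mod 53 = 43
LHS = RHS

Yes, on the curve


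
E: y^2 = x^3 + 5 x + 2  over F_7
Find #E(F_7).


For each x in F_7, count y with y^2 = x^3 + 5 x + 2 mod 7:
  x = 0: RHS = 2, y in [3, 4]  -> 2 point(s)
  x = 1: RHS = 1, y in [1, 6]  -> 2 point(s)
  x = 3: RHS = 2, y in [3, 4]  -> 2 point(s)
  x = 4: RHS = 2, y in [3, 4]  -> 2 point(s)
Affine points: 8. Add the point at infinity: total = 9.

#E(F_7) = 9


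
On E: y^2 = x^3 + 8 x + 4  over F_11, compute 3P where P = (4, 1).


k = 3 = 11_2 (binary, LSB first: 11)
Double-and-add from P = (4, 1):
  bit 0 = 1: acc = O + (4, 1) = (4, 1)
  bit 1 = 1: acc = (4, 1) + (6, 9) = (6, 2)

3P = (6, 2)


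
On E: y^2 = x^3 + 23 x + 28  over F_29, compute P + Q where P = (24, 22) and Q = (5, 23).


P != Q, so use the chord formula.
s = (y2 - y1) / (x2 - x1) = (1) / (10) mod 29 = 3
x3 = s^2 - x1 - x2 mod 29 = 3^2 - 24 - 5 = 9
y3 = s (x1 - x3) - y1 mod 29 = 3 * (24 - 9) - 22 = 23

P + Q = (9, 23)


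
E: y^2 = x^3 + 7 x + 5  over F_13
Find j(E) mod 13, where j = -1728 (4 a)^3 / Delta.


Delta = -16(4 a^3 + 27 b^2) mod 13 = 8
-1728 * (4 a)^3 = -1728 * (4*7)^3 mod 13 = 8
j = 8 * 8^(-1) mod 13 = 1

j = 1 (mod 13)


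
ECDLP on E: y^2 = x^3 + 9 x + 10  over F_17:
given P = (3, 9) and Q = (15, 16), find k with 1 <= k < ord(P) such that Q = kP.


Enumerate multiples of P until we hit Q = (15, 16):
  1P = (3, 9)
  2P = (15, 1)
  3P = (7, 5)
  4P = (8, 13)
  5P = (8, 4)
  6P = (7, 12)
  7P = (15, 16)
Match found at i = 7.

k = 7


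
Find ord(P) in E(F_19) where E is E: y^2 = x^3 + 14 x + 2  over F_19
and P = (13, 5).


Compute successive multiples of P until we hit O:
  1P = (13, 5)
  2P = (2, 0)
  3P = (13, 14)
  4P = O

ord(P) = 4


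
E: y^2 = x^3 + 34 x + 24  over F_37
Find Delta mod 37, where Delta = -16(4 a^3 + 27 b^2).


4 a^3 + 27 b^2 = 4*34^3 + 27*24^2 = 157216 + 15552 = 172768
Delta = -16 * (172768) = -2764288
Delta mod 37 = 19

Delta = 19 (mod 37)


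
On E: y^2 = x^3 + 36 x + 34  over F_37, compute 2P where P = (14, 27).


Doubling: s = (3 x1^2 + a) / (2 y1)
s = (3*14^2 + 36) / (2*27) mod 37 = 28
x3 = s^2 - 2 x1 mod 37 = 28^2 - 2*14 = 16
y3 = s (x1 - x3) - y1 mod 37 = 28 * (14 - 16) - 27 = 28

2P = (16, 28)


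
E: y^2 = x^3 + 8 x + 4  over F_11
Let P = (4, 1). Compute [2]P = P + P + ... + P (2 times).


k = 2 = 10_2 (binary, LSB first: 01)
Double-and-add from P = (4, 1):
  bit 0 = 0: acc unchanged = O
  bit 1 = 1: acc = O + (6, 9) = (6, 9)

2P = (6, 9)


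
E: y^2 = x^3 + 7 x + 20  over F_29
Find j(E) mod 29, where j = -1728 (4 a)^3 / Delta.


Delta = -16(4 a^3 + 27 b^2) mod 29 = 12
-1728 * (4 a)^3 = -1728 * (4*7)^3 mod 29 = 17
j = 17 * 12^(-1) mod 29 = 28

j = 28 (mod 29)


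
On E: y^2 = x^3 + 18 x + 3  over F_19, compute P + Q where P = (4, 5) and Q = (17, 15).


P != Q, so use the chord formula.
s = (y2 - y1) / (x2 - x1) = (10) / (13) mod 19 = 11
x3 = s^2 - x1 - x2 mod 19 = 11^2 - 4 - 17 = 5
y3 = s (x1 - x3) - y1 mod 19 = 11 * (4 - 5) - 5 = 3

P + Q = (5, 3)


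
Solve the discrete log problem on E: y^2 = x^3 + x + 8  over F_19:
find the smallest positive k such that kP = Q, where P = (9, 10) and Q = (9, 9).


Enumerate multiples of P until we hit Q = (9, 9):
  1P = (9, 10)
  2P = (10, 12)
  3P = (4, 0)
  4P = (10, 7)
  5P = (9, 9)
Match found at i = 5.

k = 5


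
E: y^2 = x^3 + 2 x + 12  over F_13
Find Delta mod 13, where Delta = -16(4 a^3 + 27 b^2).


4 a^3 + 27 b^2 = 4*2^3 + 27*12^2 = 32 + 3888 = 3920
Delta = -16 * (3920) = -62720
Delta mod 13 = 5

Delta = 5 (mod 13)


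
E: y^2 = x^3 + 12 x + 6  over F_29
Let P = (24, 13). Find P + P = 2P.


Doubling: s = (3 x1^2 + a) / (2 y1)
s = (3*24^2 + 12) / (2*13) mod 29 = 0
x3 = s^2 - 2 x1 mod 29 = 0^2 - 2*24 = 10
y3 = s (x1 - x3) - y1 mod 29 = 0 * (24 - 10) - 13 = 16

2P = (10, 16)


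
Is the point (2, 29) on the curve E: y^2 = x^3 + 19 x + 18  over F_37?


Check whether y^2 = x^3 + 19 x + 18 (mod 37) for (x, y) = (2, 29).
LHS: y^2 = 29^2 mod 37 = 27
RHS: x^3 + 19 x + 18 = 2^3 + 19*2 + 18 mod 37 = 27
LHS = RHS

Yes, on the curve


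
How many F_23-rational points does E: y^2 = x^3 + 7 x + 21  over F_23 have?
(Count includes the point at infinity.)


For each x in F_23, count y with y^2 = x^3 + 7 x + 21 mod 23:
  x = 1: RHS = 6, y in [11, 12]  -> 2 point(s)
  x = 3: RHS = 0, y in [0]  -> 1 point(s)
  x = 6: RHS = 3, y in [7, 16]  -> 2 point(s)
  x = 9: RHS = 8, y in [10, 13]  -> 2 point(s)
  x = 11: RHS = 3, y in [7, 16]  -> 2 point(s)
  x = 12: RHS = 16, y in [4, 19]  -> 2 point(s)
  x = 13: RHS = 9, y in [3, 20]  -> 2 point(s)
  x = 17: RHS = 16, y in [4, 19]  -> 2 point(s)
  x = 22: RHS = 13, y in [6, 17]  -> 2 point(s)
Affine points: 17. Add the point at infinity: total = 18.

#E(F_23) = 18


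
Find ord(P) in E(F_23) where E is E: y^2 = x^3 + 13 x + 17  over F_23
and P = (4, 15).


Compute successive multiples of P until we hit O:
  1P = (4, 15)
  2P = (21, 11)
  3P = (1, 10)
  4P = (8, 9)
  5P = (19, 19)
  6P = (6, 9)
  7P = (22, 16)
  8P = (9, 9)
  ... (continuing to 18P)
  18P = O

ord(P) = 18


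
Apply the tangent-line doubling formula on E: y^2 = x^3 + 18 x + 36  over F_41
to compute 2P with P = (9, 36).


Doubling: s = (3 x1^2 + a) / (2 y1)
s = (3*9^2 + 18) / (2*36) mod 41 = 19
x3 = s^2 - 2 x1 mod 41 = 19^2 - 2*9 = 15
y3 = s (x1 - x3) - y1 mod 41 = 19 * (9 - 15) - 36 = 14

2P = (15, 14)


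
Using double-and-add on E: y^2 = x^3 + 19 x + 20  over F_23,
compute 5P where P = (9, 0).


k = 5 = 101_2 (binary, LSB first: 101)
Double-and-add from P = (9, 0):
  bit 0 = 1: acc = O + (9, 0) = (9, 0)
  bit 1 = 0: acc unchanged = (9, 0)
  bit 2 = 1: acc = (9, 0) + O = (9, 0)

5P = (9, 0)


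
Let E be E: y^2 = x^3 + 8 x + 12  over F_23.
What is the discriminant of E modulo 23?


4 a^3 + 27 b^2 = 4*8^3 + 27*12^2 = 2048 + 3888 = 5936
Delta = -16 * (5936) = -94976
Delta mod 23 = 14

Delta = 14 (mod 23)


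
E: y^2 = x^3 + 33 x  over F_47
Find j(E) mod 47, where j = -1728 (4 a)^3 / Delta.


Delta = -16(4 a^3 + 27 b^2) mod 47 = 24
-1728 * (4 a)^3 = -1728 * (4*33)^3 mod 47 = 18
j = 18 * 24^(-1) mod 47 = 36

j = 36 (mod 47)


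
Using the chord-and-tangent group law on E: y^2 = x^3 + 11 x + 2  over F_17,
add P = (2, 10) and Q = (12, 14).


P != Q, so use the chord formula.
s = (y2 - y1) / (x2 - x1) = (4) / (10) mod 17 = 14
x3 = s^2 - x1 - x2 mod 17 = 14^2 - 2 - 12 = 12
y3 = s (x1 - x3) - y1 mod 17 = 14 * (2 - 12) - 10 = 3

P + Q = (12, 3)


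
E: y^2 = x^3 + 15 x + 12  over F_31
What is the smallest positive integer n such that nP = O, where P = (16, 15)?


Compute successive multiples of P until we hit O:
  1P = (16, 15)
  2P = (1, 20)
  3P = (21, 28)
  4P = (2, 9)
  5P = (29, 6)
  6P = (25, 27)
  7P = (9, 15)
  8P = (6, 16)
  ... (continuing to 30P)
  30P = O

ord(P) = 30


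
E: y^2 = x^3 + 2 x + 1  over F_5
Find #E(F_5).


For each x in F_5, count y with y^2 = x^3 + 2 x + 1 mod 5:
  x = 0: RHS = 1, y in [1, 4]  -> 2 point(s)
  x = 1: RHS = 4, y in [2, 3]  -> 2 point(s)
  x = 3: RHS = 4, y in [2, 3]  -> 2 point(s)
Affine points: 6. Add the point at infinity: total = 7.

#E(F_5) = 7


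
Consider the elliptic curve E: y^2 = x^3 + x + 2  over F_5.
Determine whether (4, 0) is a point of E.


Check whether y^2 = x^3 + 1 x + 2 (mod 5) for (x, y) = (4, 0).
LHS: y^2 = 0^2 mod 5 = 0
RHS: x^3 + 1 x + 2 = 4^3 + 1*4 + 2 mod 5 = 0
LHS = RHS

Yes, on the curve


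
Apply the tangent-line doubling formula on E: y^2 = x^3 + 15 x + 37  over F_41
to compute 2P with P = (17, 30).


Doubling: s = (3 x1^2 + a) / (2 y1)
s = (3*17^2 + 15) / (2*30) mod 41 = 27
x3 = s^2 - 2 x1 mod 41 = 27^2 - 2*17 = 39
y3 = s (x1 - x3) - y1 mod 41 = 27 * (17 - 39) - 30 = 32

2P = (39, 32)


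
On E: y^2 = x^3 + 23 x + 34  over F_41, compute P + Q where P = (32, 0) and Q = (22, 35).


P != Q, so use the chord formula.
s = (y2 - y1) / (x2 - x1) = (35) / (31) mod 41 = 17
x3 = s^2 - x1 - x2 mod 41 = 17^2 - 32 - 22 = 30
y3 = s (x1 - x3) - y1 mod 41 = 17 * (32 - 30) - 0 = 34

P + Q = (30, 34)


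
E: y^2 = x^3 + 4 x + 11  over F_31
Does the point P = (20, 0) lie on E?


Check whether y^2 = x^3 + 4 x + 11 (mod 31) for (x, y) = (20, 0).
LHS: y^2 = 0^2 mod 31 = 0
RHS: x^3 + 4 x + 11 = 20^3 + 4*20 + 11 mod 31 = 0
LHS = RHS

Yes, on the curve


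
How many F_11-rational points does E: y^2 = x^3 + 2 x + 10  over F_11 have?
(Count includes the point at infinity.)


For each x in F_11, count y with y^2 = x^3 + 2 x + 10 mod 11:
  x = 2: RHS = 0, y in [0]  -> 1 point(s)
  x = 4: RHS = 5, y in [4, 7]  -> 2 point(s)
  x = 7: RHS = 4, y in [2, 9]  -> 2 point(s)
  x = 9: RHS = 9, y in [3, 8]  -> 2 point(s)
Affine points: 7. Add the point at infinity: total = 8.

#E(F_11) = 8


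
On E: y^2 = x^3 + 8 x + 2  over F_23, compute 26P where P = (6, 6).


k = 26 = 11010_2 (binary, LSB first: 01011)
Double-and-add from P = (6, 6):
  bit 0 = 0: acc unchanged = O
  bit 1 = 1: acc = O + (15, 22) = (15, 22)
  bit 2 = 0: acc unchanged = (15, 22)
  bit 3 = 1: acc = (15, 22) + (4, 11) = (5, 11)
  bit 4 = 1: acc = (5, 11) + (0, 18) = (8, 7)

26P = (8, 7)


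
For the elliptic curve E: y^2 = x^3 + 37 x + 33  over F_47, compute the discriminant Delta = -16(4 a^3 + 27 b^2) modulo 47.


4 a^3 + 27 b^2 = 4*37^3 + 27*33^2 = 202612 + 29403 = 232015
Delta = -16 * (232015) = -3712240
Delta mod 47 = 8

Delta = 8 (mod 47)


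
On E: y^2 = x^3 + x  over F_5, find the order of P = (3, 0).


Compute successive multiples of P until we hit O:
  1P = (3, 0)
  2P = O

ord(P) = 2


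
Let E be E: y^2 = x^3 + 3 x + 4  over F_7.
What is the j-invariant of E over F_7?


Delta = -16(4 a^3 + 27 b^2) mod 7 = 5
-1728 * (4 a)^3 = -1728 * (4*3)^3 mod 7 = 6
j = 6 * 5^(-1) mod 7 = 4

j = 4 (mod 7)


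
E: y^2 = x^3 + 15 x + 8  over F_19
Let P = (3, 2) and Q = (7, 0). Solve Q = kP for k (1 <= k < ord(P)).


Enumerate multiples of P until we hit Q = (7, 0):
  1P = (3, 2)
  2P = (14, 6)
  3P = (7, 0)
Match found at i = 3.

k = 3


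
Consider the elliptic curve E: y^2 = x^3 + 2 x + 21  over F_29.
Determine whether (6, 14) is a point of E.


Check whether y^2 = x^3 + 2 x + 21 (mod 29) for (x, y) = (6, 14).
LHS: y^2 = 14^2 mod 29 = 22
RHS: x^3 + 2 x + 21 = 6^3 + 2*6 + 21 mod 29 = 17
LHS != RHS

No, not on the curve


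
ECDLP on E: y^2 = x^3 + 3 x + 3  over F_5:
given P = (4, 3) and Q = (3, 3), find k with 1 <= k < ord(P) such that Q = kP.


Enumerate multiples of P until we hit Q = (3, 3):
  1P = (4, 3)
  2P = (3, 3)
Match found at i = 2.

k = 2


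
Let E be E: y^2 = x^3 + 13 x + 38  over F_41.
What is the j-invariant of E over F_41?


Delta = -16(4 a^3 + 27 b^2) mod 41 = 29
-1728 * (4 a)^3 = -1728 * (4*13)^3 mod 41 = 9
j = 9 * 29^(-1) mod 41 = 30

j = 30 (mod 41)


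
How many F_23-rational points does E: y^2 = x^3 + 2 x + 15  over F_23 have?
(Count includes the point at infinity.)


For each x in F_23, count y with y^2 = x^3 + 2 x + 15 mod 23:
  x = 1: RHS = 18, y in [8, 15]  -> 2 point(s)
  x = 2: RHS = 4, y in [2, 21]  -> 2 point(s)
  x = 3: RHS = 2, y in [5, 18]  -> 2 point(s)
  x = 4: RHS = 18, y in [8, 15]  -> 2 point(s)
  x = 5: RHS = 12, y in [9, 14]  -> 2 point(s)
  x = 6: RHS = 13, y in [6, 17]  -> 2 point(s)
  x = 7: RHS = 4, y in [2, 21]  -> 2 point(s)
  x = 9: RHS = 3, y in [7, 16]  -> 2 point(s)
  x = 10: RHS = 0, y in [0]  -> 1 point(s)
  x = 14: RHS = 4, y in [2, 21]  -> 2 point(s)
  x = 15: RHS = 16, y in [4, 19]  -> 2 point(s)
  x = 16: RHS = 3, y in [7, 16]  -> 2 point(s)
  x = 18: RHS = 18, y in [8, 15]  -> 2 point(s)
  x = 19: RHS = 12, y in [9, 14]  -> 2 point(s)
  x = 21: RHS = 3, y in [7, 16]  -> 2 point(s)
  x = 22: RHS = 12, y in [9, 14]  -> 2 point(s)
Affine points: 31. Add the point at infinity: total = 32.

#E(F_23) = 32


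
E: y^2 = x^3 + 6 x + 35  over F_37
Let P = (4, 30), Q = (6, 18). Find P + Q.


P != Q, so use the chord formula.
s = (y2 - y1) / (x2 - x1) = (25) / (2) mod 37 = 31
x3 = s^2 - x1 - x2 mod 37 = 31^2 - 4 - 6 = 26
y3 = s (x1 - x3) - y1 mod 37 = 31 * (4 - 26) - 30 = 28

P + Q = (26, 28)


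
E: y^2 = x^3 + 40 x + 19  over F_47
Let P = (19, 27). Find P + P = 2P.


Doubling: s = (3 x1^2 + a) / (2 y1)
s = (3*19^2 + 40) / (2*27) mod 47 = 6
x3 = s^2 - 2 x1 mod 47 = 6^2 - 2*19 = 45
y3 = s (x1 - x3) - y1 mod 47 = 6 * (19 - 45) - 27 = 5

2P = (45, 5)


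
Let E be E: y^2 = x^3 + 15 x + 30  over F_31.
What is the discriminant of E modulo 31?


4 a^3 + 27 b^2 = 4*15^3 + 27*30^2 = 13500 + 24300 = 37800
Delta = -16 * (37800) = -604800
Delta mod 31 = 10

Delta = 10 (mod 31)


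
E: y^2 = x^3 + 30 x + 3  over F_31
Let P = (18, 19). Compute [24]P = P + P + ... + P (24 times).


k = 24 = 11000_2 (binary, LSB first: 00011)
Double-and-add from P = (18, 19):
  bit 0 = 0: acc unchanged = O
  bit 1 = 0: acc unchanged = O
  bit 2 = 0: acc unchanged = O
  bit 3 = 1: acc = O + (20, 27) = (20, 27)
  bit 4 = 1: acc = (20, 27) + (10, 1) = (9, 14)

24P = (9, 14)


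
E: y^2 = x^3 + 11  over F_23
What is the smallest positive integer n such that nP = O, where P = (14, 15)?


Compute successive multiples of P until we hit O:
  1P = (14, 15)
  2P = (13, 0)
  3P = (14, 8)
  4P = O

ord(P) = 4


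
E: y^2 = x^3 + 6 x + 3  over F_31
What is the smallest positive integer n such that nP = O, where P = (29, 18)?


Compute successive multiples of P until we hit O:
  1P = (29, 18)
  2P = (12, 6)
  3P = (23, 30)
  4P = (14, 14)
  5P = (21, 11)
  6P = (21, 20)
  7P = (14, 17)
  8P = (23, 1)
  ... (continuing to 11P)
  11P = O

ord(P) = 11


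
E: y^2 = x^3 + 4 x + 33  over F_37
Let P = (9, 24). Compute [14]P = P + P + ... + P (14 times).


k = 14 = 1110_2 (binary, LSB first: 0111)
Double-and-add from P = (9, 24):
  bit 0 = 0: acc unchanged = O
  bit 1 = 1: acc = O + (26, 8) = (26, 8)
  bit 2 = 1: acc = (26, 8) + (19, 30) = (20, 26)
  bit 3 = 1: acc = (20, 26) + (0, 25) = (1, 36)

14P = (1, 36)


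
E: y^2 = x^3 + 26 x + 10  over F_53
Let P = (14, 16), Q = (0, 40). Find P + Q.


P != Q, so use the chord formula.
s = (y2 - y1) / (x2 - x1) = (24) / (39) mod 53 = 21
x3 = s^2 - x1 - x2 mod 53 = 21^2 - 14 - 0 = 3
y3 = s (x1 - x3) - y1 mod 53 = 21 * (14 - 3) - 16 = 3

P + Q = (3, 3)


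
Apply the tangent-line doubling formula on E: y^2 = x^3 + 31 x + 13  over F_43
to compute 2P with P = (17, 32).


Doubling: s = (3 x1^2 + a) / (2 y1)
s = (3*17^2 + 31) / (2*32) mod 43 = 10
x3 = s^2 - 2 x1 mod 43 = 10^2 - 2*17 = 23
y3 = s (x1 - x3) - y1 mod 43 = 10 * (17 - 23) - 32 = 37

2P = (23, 37)


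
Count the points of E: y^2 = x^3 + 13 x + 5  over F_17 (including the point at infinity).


For each x in F_17, count y with y^2 = x^3 + 13 x + 5 mod 17:
  x = 1: RHS = 2, y in [6, 11]  -> 2 point(s)
  x = 4: RHS = 2, y in [6, 11]  -> 2 point(s)
  x = 5: RHS = 8, y in [5, 12]  -> 2 point(s)
  x = 8: RHS = 9, y in [3, 14]  -> 2 point(s)
  x = 9: RHS = 1, y in [1, 16]  -> 2 point(s)
  x = 10: RHS = 13, y in [8, 9]  -> 2 point(s)
  x = 11: RHS = 0, y in [0]  -> 1 point(s)
  x = 12: RHS = 2, y in [6, 11]  -> 2 point(s)
  x = 13: RHS = 8, y in [5, 12]  -> 2 point(s)
  x = 16: RHS = 8, y in [5, 12]  -> 2 point(s)
Affine points: 19. Add the point at infinity: total = 20.

#E(F_17) = 20


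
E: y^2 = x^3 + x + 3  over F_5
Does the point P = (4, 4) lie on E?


Check whether y^2 = x^3 + 1 x + 3 (mod 5) for (x, y) = (4, 4).
LHS: y^2 = 4^2 mod 5 = 1
RHS: x^3 + 1 x + 3 = 4^3 + 1*4 + 3 mod 5 = 1
LHS = RHS

Yes, on the curve


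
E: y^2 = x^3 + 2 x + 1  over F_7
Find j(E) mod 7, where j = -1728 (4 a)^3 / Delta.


Delta = -16(4 a^3 + 27 b^2) mod 7 = 1
-1728 * (4 a)^3 = -1728 * (4*2)^3 mod 7 = 1
j = 1 * 1^(-1) mod 7 = 1

j = 1 (mod 7)


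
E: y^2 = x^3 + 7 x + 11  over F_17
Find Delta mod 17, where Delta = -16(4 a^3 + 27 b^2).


4 a^3 + 27 b^2 = 4*7^3 + 27*11^2 = 1372 + 3267 = 4639
Delta = -16 * (4639) = -74224
Delta mod 17 = 15

Delta = 15 (mod 17)


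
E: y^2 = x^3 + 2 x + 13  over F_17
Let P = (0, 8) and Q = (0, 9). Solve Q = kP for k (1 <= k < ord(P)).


Enumerate multiples of P until we hit Q = (0, 9):
  1P = (0, 8)
  2P = (4, 0)
  3P = (0, 9)
Match found at i = 3.

k = 3


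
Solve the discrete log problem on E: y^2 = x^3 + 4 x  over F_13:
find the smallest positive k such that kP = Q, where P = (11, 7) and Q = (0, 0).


Enumerate multiples of P until we hit Q = (0, 0):
  1P = (11, 7)
  2P = (0, 0)
Match found at i = 2.

k = 2


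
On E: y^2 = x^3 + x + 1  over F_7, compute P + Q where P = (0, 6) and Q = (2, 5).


P != Q, so use the chord formula.
s = (y2 - y1) / (x2 - x1) = (6) / (2) mod 7 = 3
x3 = s^2 - x1 - x2 mod 7 = 3^2 - 0 - 2 = 0
y3 = s (x1 - x3) - y1 mod 7 = 3 * (0 - 0) - 6 = 1

P + Q = (0, 1)


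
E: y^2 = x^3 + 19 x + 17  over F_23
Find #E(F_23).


For each x in F_23, count y with y^2 = x^3 + 19 x + 17 mod 23:
  x = 3: RHS = 9, y in [3, 20]  -> 2 point(s)
  x = 6: RHS = 2, y in [5, 18]  -> 2 point(s)
  x = 11: RHS = 16, y in [4, 19]  -> 2 point(s)
  x = 12: RHS = 18, y in [8, 15]  -> 2 point(s)
  x = 13: RHS = 0, y in [0]  -> 1 point(s)
  x = 16: RHS = 1, y in [1, 22]  -> 2 point(s)
  x = 17: RHS = 9, y in [3, 20]  -> 2 point(s)
  x = 18: RHS = 4, y in [2, 21]  -> 2 point(s)
  x = 20: RHS = 2, y in [5, 18]  -> 2 point(s)
Affine points: 17. Add the point at infinity: total = 18.

#E(F_23) = 18


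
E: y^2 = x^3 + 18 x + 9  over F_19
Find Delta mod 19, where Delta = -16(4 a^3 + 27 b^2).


4 a^3 + 27 b^2 = 4*18^3 + 27*9^2 = 23328 + 2187 = 25515
Delta = -16 * (25515) = -408240
Delta mod 19 = 13

Delta = 13 (mod 19)


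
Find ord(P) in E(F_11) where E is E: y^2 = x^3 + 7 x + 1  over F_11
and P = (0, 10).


Compute successive multiples of P until we hit O:
  1P = (0, 10)
  2P = (4, 4)
  3P = (1, 8)
  4P = (3, 7)
  5P = (9, 10)
  6P = (2, 1)
  7P = (10, 2)
  8P = (10, 9)
  ... (continuing to 15P)
  15P = O

ord(P) = 15


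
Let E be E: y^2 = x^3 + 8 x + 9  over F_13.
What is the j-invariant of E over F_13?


Delta = -16(4 a^3 + 27 b^2) mod 13 = 9
-1728 * (4 a)^3 = -1728 * (4*8)^3 mod 13 = 8
j = 8 * 9^(-1) mod 13 = 11

j = 11 (mod 13)


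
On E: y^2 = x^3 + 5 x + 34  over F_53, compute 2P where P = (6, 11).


Doubling: s = (3 x1^2 + a) / (2 y1)
s = (3*6^2 + 5) / (2*11) mod 53 = 22
x3 = s^2 - 2 x1 mod 53 = 22^2 - 2*6 = 48
y3 = s (x1 - x3) - y1 mod 53 = 22 * (6 - 48) - 11 = 19

2P = (48, 19)


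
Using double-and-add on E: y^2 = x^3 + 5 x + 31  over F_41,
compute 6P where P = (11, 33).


k = 6 = 110_2 (binary, LSB first: 011)
Double-and-add from P = (11, 33):
  bit 0 = 0: acc unchanged = O
  bit 1 = 1: acc = O + (15, 18) = (15, 18)
  bit 2 = 1: acc = (15, 18) + (16, 36) = (6, 21)

6P = (6, 21)


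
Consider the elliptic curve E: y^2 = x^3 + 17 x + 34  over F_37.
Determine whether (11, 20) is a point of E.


Check whether y^2 = x^3 + 17 x + 34 (mod 37) for (x, y) = (11, 20).
LHS: y^2 = 20^2 mod 37 = 30
RHS: x^3 + 17 x + 34 = 11^3 + 17*11 + 34 mod 37 = 35
LHS != RHS

No, not on the curve


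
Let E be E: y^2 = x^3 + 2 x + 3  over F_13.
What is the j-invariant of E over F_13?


Delta = -16(4 a^3 + 27 b^2) mod 13 = 7
-1728 * (4 a)^3 = -1728 * (4*2)^3 mod 13 = 5
j = 5 * 7^(-1) mod 13 = 10

j = 10 (mod 13)


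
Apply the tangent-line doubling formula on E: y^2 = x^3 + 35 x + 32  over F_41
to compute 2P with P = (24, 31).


Doubling: s = (3 x1^2 + a) / (2 y1)
s = (3*24^2 + 35) / (2*31) mod 41 = 0
x3 = s^2 - 2 x1 mod 41 = 0^2 - 2*24 = 34
y3 = s (x1 - x3) - y1 mod 41 = 0 * (24 - 34) - 31 = 10

2P = (34, 10)


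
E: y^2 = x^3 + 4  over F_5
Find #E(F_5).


For each x in F_5, count y with y^2 = x^3 + 0 x + 4 mod 5:
  x = 0: RHS = 4, y in [2, 3]  -> 2 point(s)
  x = 1: RHS = 0, y in [0]  -> 1 point(s)
  x = 3: RHS = 1, y in [1, 4]  -> 2 point(s)
Affine points: 5. Add the point at infinity: total = 6.

#E(F_5) = 6


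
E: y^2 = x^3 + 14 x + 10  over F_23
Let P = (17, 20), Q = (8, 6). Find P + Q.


P != Q, so use the chord formula.
s = (y2 - y1) / (x2 - x1) = (9) / (14) mod 23 = 22
x3 = s^2 - x1 - x2 mod 23 = 22^2 - 17 - 8 = 22
y3 = s (x1 - x3) - y1 mod 23 = 22 * (17 - 22) - 20 = 8

P + Q = (22, 8)


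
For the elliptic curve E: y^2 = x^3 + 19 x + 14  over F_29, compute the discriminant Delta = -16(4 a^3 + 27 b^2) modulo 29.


4 a^3 + 27 b^2 = 4*19^3 + 27*14^2 = 27436 + 5292 = 32728
Delta = -16 * (32728) = -523648
Delta mod 29 = 5

Delta = 5 (mod 29)


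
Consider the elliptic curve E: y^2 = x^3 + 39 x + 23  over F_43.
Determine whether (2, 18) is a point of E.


Check whether y^2 = x^3 + 39 x + 23 (mod 43) for (x, y) = (2, 18).
LHS: y^2 = 18^2 mod 43 = 23
RHS: x^3 + 39 x + 23 = 2^3 + 39*2 + 23 mod 43 = 23
LHS = RHS

Yes, on the curve


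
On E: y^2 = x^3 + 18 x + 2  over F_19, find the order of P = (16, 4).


Compute successive multiples of P until we hit O:
  1P = (16, 4)
  2P = (13, 1)
  3P = (10, 2)
  4P = (10, 17)
  5P = (13, 18)
  6P = (16, 15)
  7P = O

ord(P) = 7


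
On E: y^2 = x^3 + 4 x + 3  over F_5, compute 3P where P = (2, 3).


k = 3 = 11_2 (binary, LSB first: 11)
Double-and-add from P = (2, 3):
  bit 0 = 1: acc = O + (2, 3) = (2, 3)
  bit 1 = 1: acc = (2, 3) + (2, 2) = O

3P = O


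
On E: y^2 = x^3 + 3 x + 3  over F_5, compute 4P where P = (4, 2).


k = 4 = 100_2 (binary, LSB first: 001)
Double-and-add from P = (4, 2):
  bit 0 = 0: acc unchanged = O
  bit 1 = 0: acc unchanged = O
  bit 2 = 1: acc = O + (4, 3) = (4, 3)

4P = (4, 3)


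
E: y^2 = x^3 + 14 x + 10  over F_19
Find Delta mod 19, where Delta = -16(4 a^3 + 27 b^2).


4 a^3 + 27 b^2 = 4*14^3 + 27*10^2 = 10976 + 2700 = 13676
Delta = -16 * (13676) = -218816
Delta mod 19 = 7

Delta = 7 (mod 19)


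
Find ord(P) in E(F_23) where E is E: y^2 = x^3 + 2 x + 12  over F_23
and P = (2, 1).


Compute successive multiples of P until we hit O:
  1P = (2, 1)
  2P = (22, 20)
  3P = (11, 10)
  4P = (11, 13)
  5P = (22, 3)
  6P = (2, 22)
  7P = O

ord(P) = 7


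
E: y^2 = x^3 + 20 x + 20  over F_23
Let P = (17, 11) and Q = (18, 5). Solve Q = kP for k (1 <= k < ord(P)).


Enumerate multiples of P until we hit Q = (18, 5):
  1P = (17, 11)
  2P = (20, 5)
  3P = (13, 4)
  4P = (9, 3)
  5P = (21, 8)
  6P = (10, 1)
  7P = (14, 13)
  8P = (18, 5)
Match found at i = 8.

k = 8


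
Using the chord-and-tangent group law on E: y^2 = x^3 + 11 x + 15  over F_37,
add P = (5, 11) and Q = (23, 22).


P != Q, so use the chord formula.
s = (y2 - y1) / (x2 - x1) = (11) / (18) mod 37 = 15
x3 = s^2 - x1 - x2 mod 37 = 15^2 - 5 - 23 = 12
y3 = s (x1 - x3) - y1 mod 37 = 15 * (5 - 12) - 11 = 32

P + Q = (12, 32)


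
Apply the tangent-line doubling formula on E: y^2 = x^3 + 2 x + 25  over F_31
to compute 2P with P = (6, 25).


Doubling: s = (3 x1^2 + a) / (2 y1)
s = (3*6^2 + 2) / (2*25) mod 31 = 27
x3 = s^2 - 2 x1 mod 31 = 27^2 - 2*6 = 4
y3 = s (x1 - x3) - y1 mod 31 = 27 * (6 - 4) - 25 = 29

2P = (4, 29)


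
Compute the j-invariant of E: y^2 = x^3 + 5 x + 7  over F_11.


Delta = -16(4 a^3 + 27 b^2) mod 11 = 4
-1728 * (4 a)^3 = -1728 * (4*5)^3 mod 11 = 8
j = 8 * 4^(-1) mod 11 = 2

j = 2 (mod 11)


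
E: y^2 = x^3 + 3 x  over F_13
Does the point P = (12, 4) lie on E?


Check whether y^2 = x^3 + 3 x + 0 (mod 13) for (x, y) = (12, 4).
LHS: y^2 = 4^2 mod 13 = 3
RHS: x^3 + 3 x + 0 = 12^3 + 3*12 + 0 mod 13 = 9
LHS != RHS

No, not on the curve


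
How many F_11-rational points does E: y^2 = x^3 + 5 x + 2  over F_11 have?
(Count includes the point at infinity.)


For each x in F_11, count y with y^2 = x^3 + 5 x + 2 mod 11:
  x = 2: RHS = 9, y in [3, 8]  -> 2 point(s)
  x = 3: RHS = 0, y in [0]  -> 1 point(s)
  x = 4: RHS = 9, y in [3, 8]  -> 2 point(s)
  x = 5: RHS = 9, y in [3, 8]  -> 2 point(s)
  x = 8: RHS = 4, y in [2, 9]  -> 2 point(s)
Affine points: 9. Add the point at infinity: total = 10.

#E(F_11) = 10


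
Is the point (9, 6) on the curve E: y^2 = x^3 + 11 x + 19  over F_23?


Check whether y^2 = x^3 + 11 x + 19 (mod 23) for (x, y) = (9, 6).
LHS: y^2 = 6^2 mod 23 = 13
RHS: x^3 + 11 x + 19 = 9^3 + 11*9 + 19 mod 23 = 19
LHS != RHS

No, not on the curve


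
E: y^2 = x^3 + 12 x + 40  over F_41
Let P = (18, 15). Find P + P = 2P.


Doubling: s = (3 x1^2 + a) / (2 y1)
s = (3*18^2 + 12) / (2*15) mod 41 = 0
x3 = s^2 - 2 x1 mod 41 = 0^2 - 2*18 = 5
y3 = s (x1 - x3) - y1 mod 41 = 0 * (18 - 5) - 15 = 26

2P = (5, 26)


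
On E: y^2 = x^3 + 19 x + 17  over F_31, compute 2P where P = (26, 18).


k = 2 = 10_2 (binary, LSB first: 01)
Double-and-add from P = (26, 18):
  bit 0 = 0: acc unchanged = O
  bit 1 = 1: acc = O + (15, 9) = (15, 9)

2P = (15, 9)


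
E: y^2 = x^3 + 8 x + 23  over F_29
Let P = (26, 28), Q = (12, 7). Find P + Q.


P != Q, so use the chord formula.
s = (y2 - y1) / (x2 - x1) = (8) / (15) mod 29 = 16
x3 = s^2 - x1 - x2 mod 29 = 16^2 - 26 - 12 = 15
y3 = s (x1 - x3) - y1 mod 29 = 16 * (26 - 15) - 28 = 3

P + Q = (15, 3)


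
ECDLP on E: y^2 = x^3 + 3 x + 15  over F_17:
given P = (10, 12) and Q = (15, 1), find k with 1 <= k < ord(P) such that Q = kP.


Enumerate multiples of P until we hit Q = (15, 1):
  1P = (10, 12)
  2P = (1, 6)
  3P = (14, 8)
  4P = (11, 6)
  5P = (15, 1)
Match found at i = 5.

k = 5


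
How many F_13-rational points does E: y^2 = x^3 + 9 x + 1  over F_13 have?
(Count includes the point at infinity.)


For each x in F_13, count y with y^2 = x^3 + 9 x + 1 mod 13:
  x = 0: RHS = 1, y in [1, 12]  -> 2 point(s)
  x = 2: RHS = 1, y in [1, 12]  -> 2 point(s)
  x = 3: RHS = 3, y in [4, 9]  -> 2 point(s)
  x = 4: RHS = 10, y in [6, 7]  -> 2 point(s)
  x = 7: RHS = 4, y in [2, 11]  -> 2 point(s)
  x = 8: RHS = 0, y in [0]  -> 1 point(s)
  x = 10: RHS = 12, y in [5, 8]  -> 2 point(s)
  x = 11: RHS = 1, y in [1, 12]  -> 2 point(s)
  x = 12: RHS = 4, y in [2, 11]  -> 2 point(s)
Affine points: 17. Add the point at infinity: total = 18.

#E(F_13) = 18


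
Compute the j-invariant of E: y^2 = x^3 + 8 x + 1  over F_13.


Delta = -16(4 a^3 + 27 b^2) mod 13 = 2
-1728 * (4 a)^3 = -1728 * (4*8)^3 mod 13 = 8
j = 8 * 2^(-1) mod 13 = 4

j = 4 (mod 13)


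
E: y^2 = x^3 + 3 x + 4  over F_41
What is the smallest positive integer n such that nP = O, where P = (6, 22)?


Compute successive multiples of P until we hit O:
  1P = (6, 22)
  2P = (4, 11)
  3P = (10, 38)
  4P = (0, 2)
  5P = (37, 25)
  6P = (19, 27)
  7P = (21, 29)
  8P = (39, 20)
  ... (continuing to 50P)
  50P = O

ord(P) = 50


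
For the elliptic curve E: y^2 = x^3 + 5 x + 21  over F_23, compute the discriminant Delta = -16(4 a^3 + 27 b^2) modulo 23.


4 a^3 + 27 b^2 = 4*5^3 + 27*21^2 = 500 + 11907 = 12407
Delta = -16 * (12407) = -198512
Delta mod 23 = 1

Delta = 1 (mod 23)
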